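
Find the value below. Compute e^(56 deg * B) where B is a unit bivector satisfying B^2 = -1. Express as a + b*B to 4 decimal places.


For a unit bivector B with B^2 = -1, the exponential series gives
e^(theta*B) = cos(theta) + sin(theta)*B (the GA analogue of Euler's formula).
theta = 56 degrees = 0.977384 rad
cos(56 deg) = 0.5592
sin(56 deg) = 0.8290
exp(theta*B) = 0.5592 + 0.8290*B


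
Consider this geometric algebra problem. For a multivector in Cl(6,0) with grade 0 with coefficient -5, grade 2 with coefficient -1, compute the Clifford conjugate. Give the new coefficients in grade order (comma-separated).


Clifford conjugate sign for grade k: (-1)^(k(k+1)/2)
Grade 0: (-1)^(0*1/2) = (-1)^0 = 1, coeff -5 -> -5
Grade 2: (-1)^(2*3/2) = (-1)^3 = -1, coeff -1 -> 1
Conjugated coefficients: -5, 1


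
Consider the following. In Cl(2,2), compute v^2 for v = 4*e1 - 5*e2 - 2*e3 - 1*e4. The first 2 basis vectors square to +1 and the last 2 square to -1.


v^2 = sum of c_i^2 * e_i^2
Positive signature terms (e_i^2 = +1): 4^2 + (-5)^2 = 41
Negative signature terms (e_j^2 = -1): (-2)^2 + (-1)^2 = 5
v^2 = 41 - 5 = 36


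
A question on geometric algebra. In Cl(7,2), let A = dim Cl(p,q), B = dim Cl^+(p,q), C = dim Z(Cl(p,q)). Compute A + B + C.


n = 7 + 2 = 9
Total dim = 2^9 = 512
Even subalgebra dim = 2^8 = 256
n is odd, so center dim = 2
Sum = 512 + 256 + 2 = 770


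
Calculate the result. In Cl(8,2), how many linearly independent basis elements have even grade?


Even subalgebra dimension = 2^(n-1)
n = 8 + 2 = 10
2^(10 - 1) = 2^9 = 512
Verification: sum of C(10,k) for even k = 1 + 45 + 210 + 210 + 45 + 1 = 512
Result = 512


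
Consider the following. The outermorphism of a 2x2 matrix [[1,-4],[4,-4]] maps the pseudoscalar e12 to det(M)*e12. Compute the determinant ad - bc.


The outermorphism of a linear map f sends e1^e2 to f(e1)^f(e2).
f(e1) = 1*e1 + 4*e2
f(e2) = -4*e1 - 4*e2
f(e1) ^ f(e2) = (1*e1 + 4*e2) ^ (-4*e1 - 4*e2)
= 1*(-4)*e12 + 4*(-4)*e21
= (-4 - (-16))*e12
= 12*e12
Coefficient = 12


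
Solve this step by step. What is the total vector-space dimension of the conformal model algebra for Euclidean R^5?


The conformal model of R^5 uses Cl(6,1): the 5 Euclidean generators plus two extra orthogonal generators e+ (e+^2 = +1) and e- (e-^2 = -1), from which the null vectors e0, einf are built.
Number of generators m = 5 + 2 = 7.
dim Cl(p,q) = 2^m = 2^7 = 128


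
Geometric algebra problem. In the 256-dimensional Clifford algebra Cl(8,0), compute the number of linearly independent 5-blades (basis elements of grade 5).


Number of grade-k basis blades in Cl(p,q) with n = p + q is C(n, k).
n = 8 + 0 = 8
C(8, 5) = 8! / (5! * 3!)
= 40320 / (120 * 6)
= 56


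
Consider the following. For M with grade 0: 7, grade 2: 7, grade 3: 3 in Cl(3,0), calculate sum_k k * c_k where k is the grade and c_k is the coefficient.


Grade-weighted sum = sum of grade_k * coefficient_k
0*7 = 0
2*7 = 14
3*3 = 9
Total = 0 + 14 + 9 = 23


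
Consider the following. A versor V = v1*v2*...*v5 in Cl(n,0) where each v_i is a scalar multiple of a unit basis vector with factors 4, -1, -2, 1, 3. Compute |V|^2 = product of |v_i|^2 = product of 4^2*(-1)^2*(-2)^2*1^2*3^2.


Each vector v_i has |v_i|^2 = s_i^2
Squared scales: 4^2 = 16, (-1)^2 = 1, (-2)^2 = 4, 1^2 = 1, 3^2 = 9
|V|^2 = 16 * 1 * 4 * 1 * 9
= 576


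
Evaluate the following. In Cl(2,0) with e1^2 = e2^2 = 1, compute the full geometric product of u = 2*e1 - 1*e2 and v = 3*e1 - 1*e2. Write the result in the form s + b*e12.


Expand: (2*e1 - 1*e2)(3*e1 - 1*e2)
= 2*3*e1e1 + 2*(-1)*e1e2 + (-1)*3*e2e1 + (-1)*(-1)*e2e2
Using e1^2 = e2^2 = 1, e2e1 = -e1e2:
Scalar part s = 2*3 + (-1)*(-1) = 6 + 1 = 7
Bivector part b = 2*(-1) - (-1)*3 = -2 - (-3) = 1
uv = 7 + 1*e12


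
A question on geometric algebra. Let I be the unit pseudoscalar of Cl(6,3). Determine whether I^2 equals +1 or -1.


The pseudoscalar I = e1...e_n (product of all n generators) of Cl(p,q) satisfies I^2 = (-1)^(q + n(n-1)/2).
p = 6, q = 3, n = p + q = 9
n(n-1)/2 = 9 * 8 / 2 = 36
Exponent = q + n(n-1)/2 = 3 + 36 = 39
I^2 = (-1)^39 = -1


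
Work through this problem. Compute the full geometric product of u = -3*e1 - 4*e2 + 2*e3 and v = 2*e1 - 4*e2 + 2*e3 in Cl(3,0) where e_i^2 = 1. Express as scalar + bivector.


In Cl(3,0): e_i^2 = 1, e_ie_j = -e_je_i for i != j.
Scalar part = u . v = (-3)*2 + (-4)*(-4) + 2*2
= -6 + 16 + 4 = 14
e12 coeff = (-3)*(-4) - (-4)*2 = 12 - (-8) = 20
e13 coeff = (-3)*2 - 2*2 = -6 - 4 = -10
e23 coeff = (-4)*2 - 2*(-4) = -8 - (-8) = 0
uv = 14 + 20*e12 - 10*e13 + 0*e23


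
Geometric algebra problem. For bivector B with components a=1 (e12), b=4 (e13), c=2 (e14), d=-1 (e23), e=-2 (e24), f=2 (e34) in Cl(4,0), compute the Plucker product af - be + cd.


Plucker relation: af - be + cd
a*f = 1*2 = 2
b*e = 4*(-2) = -8
c*d = 2*(-1) = -2
af - be + cd = 2 - (-8) + (-2)
= 8


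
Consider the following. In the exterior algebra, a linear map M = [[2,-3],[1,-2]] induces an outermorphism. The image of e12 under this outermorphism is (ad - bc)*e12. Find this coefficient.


The outermorphism of a linear map f sends e1^e2 to f(e1)^f(e2).
f(e1) = 2*e1 + 1*e2
f(e2) = -3*e1 - 2*e2
f(e1) ^ f(e2) = (2*e1 + 1*e2) ^ (-3*e1 - 2*e2)
= 2*(-2)*e12 + 1*(-3)*e21
= (-4 - (-3))*e12
= -1*e12
Coefficient = -1


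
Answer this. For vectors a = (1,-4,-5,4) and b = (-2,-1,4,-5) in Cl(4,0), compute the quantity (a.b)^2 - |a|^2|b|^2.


a . b = 1*(-2) + (-4)*(-1) + (-5)*4 + 4*(-5)
= -2 + 4 + (-20) + (-20) = -38
|a|^2 = 1^2 + (-4)^2 + (-5)^2 + 4^2 = 58
|b|^2 = (-2)^2 + (-1)^2 + 4^2 + (-5)^2 = 46
(a.b)^2 = (-38)^2 = 1444
|a|^2 * |b|^2 = 58 * 46 = 2668
Result = 1444 - 2668 = -1224


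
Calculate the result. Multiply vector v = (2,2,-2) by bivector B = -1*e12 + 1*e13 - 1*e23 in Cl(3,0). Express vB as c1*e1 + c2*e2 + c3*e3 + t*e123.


vB has grade-1 (vector) and grade-3 (trivector) parts: vB = (v _| B) + (v ^ B).
Vector part <vB>_1:
  e1: -v2*b12 - v3*b13 = -(2)*(-1) - (-2)*(1) = 4
  e2: v1*b12 - v3*b23 = (2)*(-1) - (-2)*(-1) = -4
  e3: v1*b13 + v2*b23 = (2)*(1) + (2)*(-1) = 0
Trivector part <vB>_3:
  e123: v1*b23 - v2*b13 + v3*b12 = (2)*(-1) - (2)*(1) + (-2)*(-1) = -2
vB = 4*e1 - 4*e2 + 0*e3 - 2*e123


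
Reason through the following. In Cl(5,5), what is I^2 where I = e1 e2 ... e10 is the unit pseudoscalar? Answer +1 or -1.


The pseudoscalar I = e1...e_n (product of all n generators) of Cl(p,q) satisfies I^2 = (-1)^(q + n(n-1)/2).
p = 5, q = 5, n = p + q = 10
n(n-1)/2 = 10 * 9 / 2 = 45
Exponent = q + n(n-1)/2 = 5 + 45 = 50
I^2 = (-1)^50 = +1


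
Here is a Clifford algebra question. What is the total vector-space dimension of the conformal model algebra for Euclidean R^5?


The conformal model of R^5 uses Cl(6,1): the 5 Euclidean generators plus two extra orthogonal generators e+ (e+^2 = +1) and e- (e-^2 = -1), from which the null vectors e0, einf are built.
Number of generators m = 5 + 2 = 7.
dim Cl(p,q) = 2^m = 2^7 = 128


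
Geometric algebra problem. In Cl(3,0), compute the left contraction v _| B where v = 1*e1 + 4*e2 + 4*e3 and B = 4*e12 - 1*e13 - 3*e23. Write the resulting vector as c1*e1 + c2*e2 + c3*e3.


Left contraction v _| B = <vB>_1 (grade-1 part of the geometric product vB).
Using e1_|e12 = e2, e2_|e12 = -e1, e1_|e13 = e3, e3_|e13 = -e1, e2_|e23 = e3, e3_|e23 = -e2:
e1 coeff: -v2*b12 - v3*b13 = -(4)*(4) - (4)*(-1) = -12
e2 coeff: v1*b12 - v3*b23 = (1)*(4) - (4)*(-3) = 16
e3 coeff: v1*b13 + v2*b23 = (1)*(-1) + (4)*(-3) = -13
v _| B = -12*e1 + 16*e2 - 13*e3


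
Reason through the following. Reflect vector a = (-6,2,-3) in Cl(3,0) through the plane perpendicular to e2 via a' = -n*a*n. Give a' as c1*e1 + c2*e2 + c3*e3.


Reflection formula: a' = -n*a*n, with n = e2 (unit vector, n^2 = 1).
For reflection through hyperplane perp to e2:
The component along e2 flips sign, others stay.
a = (-6, 2, -3)
a' = (-6, -2, -3)
a' = -6*e1 - 2*e2 - 3*e3


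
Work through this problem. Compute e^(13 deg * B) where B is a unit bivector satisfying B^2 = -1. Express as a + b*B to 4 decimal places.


For a unit bivector B with B^2 = -1, the exponential series gives
e^(theta*B) = cos(theta) + sin(theta)*B (the GA analogue of Euler's formula).
theta = 13 degrees = 0.226893 rad
cos(13 deg) = 0.9744
sin(13 deg) = 0.2250
exp(theta*B) = 0.9744 + 0.2250*B


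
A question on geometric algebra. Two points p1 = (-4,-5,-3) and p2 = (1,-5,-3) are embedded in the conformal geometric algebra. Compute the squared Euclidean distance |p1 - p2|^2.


p1 - p2 = (-5, 0, 0)
|p1 - p2|^2 = (-5)^2 + 0^2 + 0^2
= 25 + 0 + 0
= 25


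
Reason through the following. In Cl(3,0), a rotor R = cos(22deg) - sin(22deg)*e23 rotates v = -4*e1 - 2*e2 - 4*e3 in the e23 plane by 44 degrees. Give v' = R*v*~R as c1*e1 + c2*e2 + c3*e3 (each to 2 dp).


Rotor R = cos(22deg) - sin(22deg)*e23
Rotation angle theta = 2 * 22 = 44 degrees in the e23 plane (e2 -> e3).
The component perpendicular to the plane (e1) is invariant: v'_1 = v1 = -4.00
cos(44deg) = 0.7193, sin(44deg) = 0.6947
v'_2 = v2*cos(theta) - v3*sin(theta) = -2*0.7193 - (-4)*0.6947 = 1.34
v'_3 = v2*sin(theta) + v3*cos(theta) = -2*0.6947 + (-4)*0.7193 = -4.27
v' = -4.00*e1 + 1.34*e2 - 4.27*e3


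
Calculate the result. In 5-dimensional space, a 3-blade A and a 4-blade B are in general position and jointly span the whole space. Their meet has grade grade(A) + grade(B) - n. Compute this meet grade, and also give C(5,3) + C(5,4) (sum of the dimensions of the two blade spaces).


Meet grade = grade(A) + grade(B) - n
= 3 + 4 - 5 = 2
C(5,3) = 10
C(5,4) = 5
dim_A + dim_B = 10 + 5 = 15


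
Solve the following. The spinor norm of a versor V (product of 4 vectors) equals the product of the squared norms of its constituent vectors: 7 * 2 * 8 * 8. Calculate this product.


Spinor norm N(V) = |v1|^2 * |v2|^2 * ... * |v4|^2
= 7 * 2 * 8 * 8
Running product: 7, 14, 112, 896
N(V) = 896


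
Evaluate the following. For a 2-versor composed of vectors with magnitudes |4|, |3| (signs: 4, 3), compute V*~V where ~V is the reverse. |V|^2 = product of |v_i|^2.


Each vector v_i has |v_i|^2 = s_i^2
Squared scales: 4^2 = 16, 3^2 = 9
|V|^2 = 16 * 9
= 144


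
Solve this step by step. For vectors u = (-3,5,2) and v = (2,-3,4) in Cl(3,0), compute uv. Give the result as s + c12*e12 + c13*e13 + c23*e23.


In Cl(3,0): e_i^2 = 1, e_ie_j = -e_je_i for i != j.
Scalar part = u . v = (-3)*2 + 5*(-3) + 2*4
= -6 + (-15) + 8 = -13
e12 coeff = (-3)*(-3) - 5*2 = 9 - 10 = -1
e13 coeff = (-3)*4 - 2*2 = -12 - 4 = -16
e23 coeff = 5*4 - 2*(-3) = 20 - (-6) = 26
uv = -13 - 1*e12 - 16*e13 + 26*e23


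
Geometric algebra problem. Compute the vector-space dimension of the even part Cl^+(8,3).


Even subalgebra dimension = 2^(n-1)
n = 8 + 3 = 11
2^(11 - 1) = 2^10 = 1024
Verification: sum of C(11,k) for even k = 1 + 55 + 330 + 462 + 165 + 11 = 1024
Result = 1024


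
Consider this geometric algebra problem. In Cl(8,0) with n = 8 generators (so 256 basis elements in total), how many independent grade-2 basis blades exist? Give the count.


Number of grade-k basis blades in Cl(p,q) with n = p + q is C(n, k).
n = 8 + 0 = 8
C(8, 2) = 8! / (2! * 6!)
= 40320 / (2 * 720)
= 28


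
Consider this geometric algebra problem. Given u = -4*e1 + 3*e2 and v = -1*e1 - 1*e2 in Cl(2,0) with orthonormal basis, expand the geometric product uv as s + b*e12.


Expand: (-4*e1 + 3*e2)(-1*e1 - 1*e2)
= (-4)*(-1)*e1e1 + (-4)*(-1)*e1e2 + 3*(-1)*e2e1 + 3*(-1)*e2e2
Using e1^2 = e2^2 = 1, e2e1 = -e1e2:
Scalar part s = (-4)*(-1) + 3*(-1) = 4 + (-3) = 1
Bivector part b = (-4)*(-1) - 3*(-1) = 4 - (-3) = 7
uv = 1 + 7*e12


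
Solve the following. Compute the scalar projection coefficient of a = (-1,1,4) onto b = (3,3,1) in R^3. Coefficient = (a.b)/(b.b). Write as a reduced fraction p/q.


Projection coefficient = (a . b) / (b . b)
a . b = (-1)*3 + 1*3 + 4*1
= -3 + 3 + 4 = 4
b . b = 3^2 + 3^2 + 1^2
= 9 + 9 + 1 = 19
Coefficient = 4/19
In lowest terms: 4/19


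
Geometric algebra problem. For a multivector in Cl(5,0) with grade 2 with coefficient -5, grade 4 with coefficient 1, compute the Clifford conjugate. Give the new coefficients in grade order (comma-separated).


Clifford conjugate sign for grade k: (-1)^(k(k+1)/2)
Grade 2: (-1)^(2*3/2) = (-1)^3 = -1, coeff -5 -> 5
Grade 4: (-1)^(4*5/2) = (-1)^10 = 1, coeff 1 -> 1
Conjugated coefficients: 5, 1


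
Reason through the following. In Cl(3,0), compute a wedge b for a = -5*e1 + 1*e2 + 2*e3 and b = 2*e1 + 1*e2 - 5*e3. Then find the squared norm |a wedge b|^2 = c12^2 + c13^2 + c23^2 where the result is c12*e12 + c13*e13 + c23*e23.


a wedge b = (a1*b2 - a2*b1)*e12 + (a1*b3 - a3*b1)*e13 + (a2*b3 - a3*b2)*e23
e12 coeff: (-5)*1 - 1*2 = -5 - 2 = -7
e13 coeff: (-5)*(-5) - 2*2 = 25 - 4 = 21
e23 coeff: 1*(-5) - 2*1 = -5 - 2 = -7
|a wedge b|^2 = (-7)^2 + 21^2 + (-7)^2
= 49 + 441 + 49
= 539


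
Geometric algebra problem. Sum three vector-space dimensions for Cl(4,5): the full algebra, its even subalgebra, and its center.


n = 4 + 5 = 9
Total dim = 2^9 = 512
Even subalgebra dim = 2^8 = 256
n is odd, so center dim = 2
Sum = 512 + 256 + 2 = 770


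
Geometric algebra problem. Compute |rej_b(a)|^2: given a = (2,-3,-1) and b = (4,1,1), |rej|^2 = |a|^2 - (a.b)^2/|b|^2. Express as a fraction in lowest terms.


|a|^2 = 2^2 + (-3)^2 + (-1)^2 = 14
|b|^2 = 4^2 + 1^2 + 1^2 = 18
a . b = 2*4 + (-3)*1 + (-1)*1 = 4
(a.b)^2 = 4^2 = 16
|rej|^2 = 14 - 16/18
= (252 - 16)/18
= 236/18
In lowest terms: 118/9


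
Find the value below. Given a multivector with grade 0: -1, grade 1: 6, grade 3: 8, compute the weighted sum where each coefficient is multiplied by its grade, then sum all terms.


Grade-weighted sum = sum of grade_k * coefficient_k
0*(-1) = 0
1*6 = 6
3*8 = 24
Total = 0 + 6 + 24 = 30


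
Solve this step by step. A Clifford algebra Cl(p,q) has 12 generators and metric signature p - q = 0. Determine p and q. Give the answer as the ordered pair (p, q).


We need p + q = 12 and p - q = 0.
Adding: 2p = 12 + 0 = 12, so p = 6.
Then q = 12 - 6 = 6.
(p, q) = (6, 6)


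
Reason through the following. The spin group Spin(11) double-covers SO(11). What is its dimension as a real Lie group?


Spin(n) double-covers SO(n); both have Lie algebra so(n) of dimension n(n-1)/2.
n = 11
n(n-1) = 11 * 10 = 110
dim Spin(11) = 110/2 = 55


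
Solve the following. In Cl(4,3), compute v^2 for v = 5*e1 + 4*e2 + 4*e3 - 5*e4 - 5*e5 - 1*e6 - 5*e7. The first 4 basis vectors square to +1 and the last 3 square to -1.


v^2 = sum of c_i^2 * e_i^2
Positive signature terms (e_i^2 = +1): 5^2 + 4^2 + 4^2 + (-5)^2 = 82
Negative signature terms (e_j^2 = -1): (-5)^2 + (-1)^2 + (-5)^2 = 51
v^2 = 82 - 51 = 31


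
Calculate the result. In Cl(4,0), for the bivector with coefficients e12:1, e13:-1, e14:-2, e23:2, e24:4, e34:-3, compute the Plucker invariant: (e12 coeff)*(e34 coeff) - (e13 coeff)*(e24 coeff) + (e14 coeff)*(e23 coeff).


Plucker relation: af - be + cd
a*f = 1*(-3) = -3
b*e = (-1)*4 = -4
c*d = (-2)*2 = -4
af - be + cd = -3 - (-4) + (-4)
= -3


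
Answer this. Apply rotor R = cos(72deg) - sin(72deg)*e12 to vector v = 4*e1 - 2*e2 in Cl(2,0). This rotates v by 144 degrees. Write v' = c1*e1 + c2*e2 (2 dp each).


Rotor R = cos(72deg) - sin(72deg)*e12
Rotation angle theta = 2 * 72 = 144 degrees
v' = R*v*~R rotates v by theta.
cos(144deg) = -0.8090, sin(144deg) = 0.5878
v'_1 = 4*cos(144deg) - (-2)*sin(144deg)
= 4*(-0.8090) - (-2)*0.5878
= -2.06
v'_2 = 4*sin(144deg) + (-2)*cos(144deg)
= 4*0.5878 + (-2)*(-0.8090)
= 3.97
v' = -2.06*e1 + 3.97*e2


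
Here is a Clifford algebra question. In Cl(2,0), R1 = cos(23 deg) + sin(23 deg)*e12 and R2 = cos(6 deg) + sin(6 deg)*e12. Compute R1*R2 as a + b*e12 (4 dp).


Same-plane rotors commute and their half-angles add:
R1*R2 = cos(a1 + a2) + sin(a1 + a2)*e12.
a1 + a2 = 23 + 6 = 29 deg
cos(29 deg) = 0.8746
sin(29 deg) = 0.4848
R1*R2 = 0.8746 + 0.4848*e12


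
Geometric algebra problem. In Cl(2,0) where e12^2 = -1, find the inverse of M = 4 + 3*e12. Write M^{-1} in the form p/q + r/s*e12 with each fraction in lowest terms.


M = 4 + 3*e12, where e12^2 = -1.
Since M commutes with its reverse ~M = a - b*e12, M * ~M = a^2 - b^2*e12^2 = a^2 + b^2.
So M^{-1} = ~M / (a^2 + b^2) = (a - b*e12)/(a^2 + b^2).
a^2 + b^2 = 16 + 9 = 25
Scalar part = 4/25 = 4/25
Bivector coeff = -3/25 = -3/25
M^{-1} = 4/25 - 3/25*e12


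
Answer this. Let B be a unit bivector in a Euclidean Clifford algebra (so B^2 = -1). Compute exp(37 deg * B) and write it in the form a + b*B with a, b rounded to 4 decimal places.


For a unit bivector B with B^2 = -1, the exponential series gives
e^(theta*B) = cos(theta) + sin(theta)*B (the GA analogue of Euler's formula).
theta = 37 degrees = 0.645772 rad
cos(37 deg) = 0.7986
sin(37 deg) = 0.6018
exp(theta*B) = 0.7986 + 0.6018*B


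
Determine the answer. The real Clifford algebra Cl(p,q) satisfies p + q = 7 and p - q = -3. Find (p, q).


We need p + q = 7 and p - q = -3.
Adding: 2p = 7 + (-3) = 4, so p = 2.
Then q = 7 - 2 = 5.
(p, q) = (2, 5)


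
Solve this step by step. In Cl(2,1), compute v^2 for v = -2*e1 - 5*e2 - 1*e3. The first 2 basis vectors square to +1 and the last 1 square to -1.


v^2 = sum of c_i^2 * e_i^2
Positive signature terms (e_i^2 = +1): (-2)^2 + (-5)^2 = 29
Negative signature terms (e_j^2 = -1): (-1)^2 = 1
v^2 = 29 - 1 = 28


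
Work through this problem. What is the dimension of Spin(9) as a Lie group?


Spin(n) double-covers SO(n); both have Lie algebra so(n) of dimension n(n-1)/2.
n = 9
n(n-1) = 9 * 8 = 72
dim Spin(9) = 72/2 = 36


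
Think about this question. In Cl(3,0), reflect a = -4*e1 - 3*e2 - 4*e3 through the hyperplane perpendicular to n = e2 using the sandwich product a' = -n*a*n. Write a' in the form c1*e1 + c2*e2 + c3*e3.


Reflection formula: a' = -n*a*n, with n = e2 (unit vector, n^2 = 1).
For reflection through hyperplane perp to e2:
The component along e2 flips sign, others stay.
a = (-4, -3, -4)
a' = (-4, 3, -4)
a' = -4*e1 + 3*e2 - 4*e3


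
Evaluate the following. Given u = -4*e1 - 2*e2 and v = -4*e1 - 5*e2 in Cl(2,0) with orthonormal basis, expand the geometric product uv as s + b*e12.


Expand: (-4*e1 - 2*e2)(-4*e1 - 5*e2)
= (-4)*(-4)*e1e1 + (-4)*(-5)*e1e2 + (-2)*(-4)*e2e1 + (-2)*(-5)*e2e2
Using e1^2 = e2^2 = 1, e2e1 = -e1e2:
Scalar part s = (-4)*(-4) + (-2)*(-5) = 16 + 10 = 26
Bivector part b = (-4)*(-5) - (-2)*(-4) = 20 - 8 = 12
uv = 26 + 12*e12


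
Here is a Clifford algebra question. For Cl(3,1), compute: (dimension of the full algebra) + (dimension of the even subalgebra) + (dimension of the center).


n = 3 + 1 = 4
Total dim = 2^4 = 16
Even subalgebra dim = 2^3 = 8
n is even, so center dim = 1
Sum = 16 + 8 + 1 = 25


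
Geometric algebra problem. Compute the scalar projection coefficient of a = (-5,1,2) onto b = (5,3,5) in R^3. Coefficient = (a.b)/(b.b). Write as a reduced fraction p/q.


Projection coefficient = (a . b) / (b . b)
a . b = (-5)*5 + 1*3 + 2*5
= -25 + 3 + 10 = -12
b . b = 5^2 + 3^2 + 5^2
= 25 + 9 + 25 = 59
Coefficient = -12/59
In lowest terms: -12/59


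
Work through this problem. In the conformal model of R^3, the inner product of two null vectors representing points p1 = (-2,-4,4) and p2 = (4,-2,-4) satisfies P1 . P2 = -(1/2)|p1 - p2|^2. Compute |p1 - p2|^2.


p1 - p2 = (-6, -2, 8)
|p1 - p2|^2 = (-6)^2 + (-2)^2 + 8^2
= 36 + 4 + 64
= 104


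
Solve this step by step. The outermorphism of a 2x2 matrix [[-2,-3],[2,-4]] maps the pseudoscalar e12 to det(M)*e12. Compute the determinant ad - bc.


The outermorphism of a linear map f sends e1^e2 to f(e1)^f(e2).
f(e1) = -2*e1 + 2*e2
f(e2) = -3*e1 - 4*e2
f(e1) ^ f(e2) = (-2*e1 + 2*e2) ^ (-3*e1 - 4*e2)
= (-2)*(-4)*e12 + 2*(-3)*e21
= (8 - (-6))*e12
= 14*e12
Coefficient = 14


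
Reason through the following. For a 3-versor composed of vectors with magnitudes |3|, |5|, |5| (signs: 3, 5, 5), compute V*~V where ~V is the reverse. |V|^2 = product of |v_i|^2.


Each vector v_i has |v_i|^2 = s_i^2
Squared scales: 3^2 = 9, 5^2 = 25, 5^2 = 25
|V|^2 = 9 * 25 * 25
= 5625


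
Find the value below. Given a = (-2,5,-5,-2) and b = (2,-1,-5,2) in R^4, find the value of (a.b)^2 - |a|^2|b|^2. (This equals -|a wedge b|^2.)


a . b = (-2)*2 + 5*(-1) + (-5)*(-5) + (-2)*2
= -4 + (-5) + 25 + (-4) = 12
|a|^2 = (-2)^2 + 5^2 + (-5)^2 + (-2)^2 = 58
|b|^2 = 2^2 + (-1)^2 + (-5)^2 + 2^2 = 34
(a.b)^2 = 12^2 = 144
|a|^2 * |b|^2 = 58 * 34 = 1972
Result = 144 - 1972 = -1828


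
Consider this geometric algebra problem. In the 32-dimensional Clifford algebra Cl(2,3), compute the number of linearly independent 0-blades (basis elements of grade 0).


Number of grade-k basis blades in Cl(p,q) with n = p + q is C(n, k).
n = 2 + 3 = 5
C(5, 0) = 5! / (0! * 5!)
= 120 / (1 * 120)
= 1


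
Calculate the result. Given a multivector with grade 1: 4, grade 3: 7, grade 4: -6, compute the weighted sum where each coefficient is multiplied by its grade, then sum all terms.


Grade-weighted sum = sum of grade_k * coefficient_k
1*4 = 4
3*7 = 21
4*(-6) = -24
Total = 4 + 21 + (-24) = 1


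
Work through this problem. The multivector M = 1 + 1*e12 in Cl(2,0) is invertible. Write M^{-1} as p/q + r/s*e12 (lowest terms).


M = 1 + 1*e12, where e12^2 = -1.
Since M commutes with its reverse ~M = a - b*e12, M * ~M = a^2 - b^2*e12^2 = a^2 + b^2.
So M^{-1} = ~M / (a^2 + b^2) = (a - b*e12)/(a^2 + b^2).
a^2 + b^2 = 1 + 1 = 2
Scalar part = 1/2 = 1/2
Bivector coeff = -1/2 = -1/2
M^{-1} = 1/2 - 1/2*e12


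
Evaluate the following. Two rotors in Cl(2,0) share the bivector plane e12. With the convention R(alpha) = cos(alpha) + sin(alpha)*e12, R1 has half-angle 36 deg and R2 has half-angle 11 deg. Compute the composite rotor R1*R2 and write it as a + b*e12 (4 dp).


Same-plane rotors commute and their half-angles add:
R1*R2 = cos(a1 + a2) + sin(a1 + a2)*e12.
a1 + a2 = 36 + 11 = 47 deg
cos(47 deg) = 0.6820
sin(47 deg) = 0.7314
R1*R2 = 0.6820 + 0.7314*e12


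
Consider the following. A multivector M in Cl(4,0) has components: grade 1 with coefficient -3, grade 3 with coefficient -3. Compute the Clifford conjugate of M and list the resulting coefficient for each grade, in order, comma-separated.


Clifford conjugate sign for grade k: (-1)^(k(k+1)/2)
Grade 1: (-1)^(1*2/2) = (-1)^1 = -1, coeff -3 -> 3
Grade 3: (-1)^(3*4/2) = (-1)^6 = 1, coeff -3 -> -3
Conjugated coefficients: 3, -3


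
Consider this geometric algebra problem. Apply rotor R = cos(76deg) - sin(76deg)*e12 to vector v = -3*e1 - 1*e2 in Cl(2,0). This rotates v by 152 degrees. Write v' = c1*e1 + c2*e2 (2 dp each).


Rotor R = cos(76deg) - sin(76deg)*e12
Rotation angle theta = 2 * 76 = 152 degrees
v' = R*v*~R rotates v by theta.
cos(152deg) = -0.8829, sin(152deg) = 0.4695
v'_1 = -3*cos(152deg) - (-1)*sin(152deg)
= -3*(-0.8829) - (-1)*0.4695
= 3.12
v'_2 = -3*sin(152deg) + (-1)*cos(152deg)
= -3*0.4695 + (-1)*(-0.8829)
= -0.53
v' = 3.12*e1 - 0.53*e2


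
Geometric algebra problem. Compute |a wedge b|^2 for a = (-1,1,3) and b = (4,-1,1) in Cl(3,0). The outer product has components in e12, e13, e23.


a wedge b = (a1*b2 - a2*b1)*e12 + (a1*b3 - a3*b1)*e13 + (a2*b3 - a3*b2)*e23
e12 coeff: (-1)*(-1) - 1*4 = 1 - 4 = -3
e13 coeff: (-1)*1 - 3*4 = -1 - 12 = -13
e23 coeff: 1*1 - 3*(-1) = 1 - (-3) = 4
|a wedge b|^2 = (-3)^2 + (-13)^2 + 4^2
= 9 + 169 + 16
= 194


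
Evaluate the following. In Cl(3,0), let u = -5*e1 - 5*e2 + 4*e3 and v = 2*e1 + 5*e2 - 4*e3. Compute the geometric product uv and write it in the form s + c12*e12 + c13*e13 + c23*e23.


In Cl(3,0): e_i^2 = 1, e_ie_j = -e_je_i for i != j.
Scalar part = u . v = (-5)*2 + (-5)*5 + 4*(-4)
= -10 + (-25) + (-16) = -51
e12 coeff = (-5)*5 - (-5)*2 = -25 - (-10) = -15
e13 coeff = (-5)*(-4) - 4*2 = 20 - 8 = 12
e23 coeff = (-5)*(-4) - 4*5 = 20 - 20 = 0
uv = -51 - 15*e12 + 12*e13 + 0*e23


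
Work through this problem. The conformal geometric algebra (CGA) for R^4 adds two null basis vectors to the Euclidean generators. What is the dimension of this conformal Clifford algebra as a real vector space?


The conformal model of R^4 uses Cl(5,1): the 4 Euclidean generators plus two extra orthogonal generators e+ (e+^2 = +1) and e- (e-^2 = -1), from which the null vectors e0, einf are built.
Number of generators m = 4 + 2 = 6.
dim Cl(p,q) = 2^m = 2^6 = 64


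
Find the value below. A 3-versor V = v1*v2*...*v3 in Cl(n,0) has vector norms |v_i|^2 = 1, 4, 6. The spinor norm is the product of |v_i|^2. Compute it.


Spinor norm N(V) = |v1|^2 * |v2|^2 * ... * |v3|^2
= 1 * 4 * 6
Running product: 1, 4, 24
N(V) = 24


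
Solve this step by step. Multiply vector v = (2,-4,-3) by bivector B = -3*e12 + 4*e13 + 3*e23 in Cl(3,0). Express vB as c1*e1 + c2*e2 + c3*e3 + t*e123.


vB has grade-1 (vector) and grade-3 (trivector) parts: vB = (v _| B) + (v ^ B).
Vector part <vB>_1:
  e1: -v2*b12 - v3*b13 = -(-4)*(-3) - (-3)*(4) = 0
  e2: v1*b12 - v3*b23 = (2)*(-3) - (-3)*(3) = 3
  e3: v1*b13 + v2*b23 = (2)*(4) + (-4)*(3) = -4
Trivector part <vB>_3:
  e123: v1*b23 - v2*b13 + v3*b12 = (2)*(3) - (-4)*(4) + (-3)*(-3) = 31
vB = 0*e1 + 3*e2 - 4*e3 + 31*e123


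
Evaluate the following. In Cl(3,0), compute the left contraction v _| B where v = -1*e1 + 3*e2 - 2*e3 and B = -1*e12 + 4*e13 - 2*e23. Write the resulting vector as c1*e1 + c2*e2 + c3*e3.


Left contraction v _| B = <vB>_1 (grade-1 part of the geometric product vB).
Using e1_|e12 = e2, e2_|e12 = -e1, e1_|e13 = e3, e3_|e13 = -e1, e2_|e23 = e3, e3_|e23 = -e2:
e1 coeff: -v2*b12 - v3*b13 = -(3)*(-1) - (-2)*(4) = 11
e2 coeff: v1*b12 - v3*b23 = (-1)*(-1) - (-2)*(-2) = -3
e3 coeff: v1*b13 + v2*b23 = (-1)*(4) + (3)*(-2) = -10
v _| B = 11*e1 - 3*e2 - 10*e3


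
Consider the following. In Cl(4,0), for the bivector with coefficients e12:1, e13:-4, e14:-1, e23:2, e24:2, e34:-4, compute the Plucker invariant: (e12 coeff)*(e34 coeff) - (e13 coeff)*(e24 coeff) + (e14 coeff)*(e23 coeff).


Plucker relation: af - be + cd
a*f = 1*(-4) = -4
b*e = (-4)*2 = -8
c*d = (-1)*2 = -2
af - be + cd = -4 - (-8) + (-2)
= 2


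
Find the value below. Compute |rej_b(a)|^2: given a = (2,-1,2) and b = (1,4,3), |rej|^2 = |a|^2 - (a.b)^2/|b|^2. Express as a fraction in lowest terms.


|a|^2 = 2^2 + (-1)^2 + 2^2 = 9
|b|^2 = 1^2 + 4^2 + 3^2 = 26
a . b = 2*1 + (-1)*4 + 2*3 = 4
(a.b)^2 = 4^2 = 16
|rej|^2 = 9 - 16/26
= (234 - 16)/26
= 218/26
In lowest terms: 109/13


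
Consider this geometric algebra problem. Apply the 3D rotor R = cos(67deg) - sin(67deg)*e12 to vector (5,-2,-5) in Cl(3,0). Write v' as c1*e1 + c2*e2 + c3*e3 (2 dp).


Rotor R = cos(67deg) - sin(67deg)*e12
Rotation angle theta = 2 * 67 = 134 degrees in the e12 plane (e1 -> e2).
The component perpendicular to the plane (e3) is invariant: v'_3 = v3 = -5.00
cos(134deg) = -0.6947, sin(134deg) = 0.7193
v'_1 = v1*cos(theta) - v2*sin(theta) = 5*(-0.6947) - (-2)*0.7193 = -2.03
v'_2 = v1*sin(theta) + v2*cos(theta) = 5*0.7193 + (-2)*(-0.6947) = 4.99
v' = -2.03*e1 + 4.99*e2 - 5.00*e3


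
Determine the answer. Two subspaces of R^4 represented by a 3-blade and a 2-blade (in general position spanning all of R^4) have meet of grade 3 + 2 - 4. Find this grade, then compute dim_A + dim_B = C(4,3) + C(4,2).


Meet grade = grade(A) + grade(B) - n
= 3 + 2 - 4 = 1
C(4,3) = 4
C(4,2) = 6
dim_A + dim_B = 4 + 6 = 10


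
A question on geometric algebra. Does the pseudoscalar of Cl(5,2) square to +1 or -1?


The pseudoscalar I = e1...e_n (product of all n generators) of Cl(p,q) satisfies I^2 = (-1)^(q + n(n-1)/2).
p = 5, q = 2, n = p + q = 7
n(n-1)/2 = 7 * 6 / 2 = 21
Exponent = q + n(n-1)/2 = 2 + 21 = 23
I^2 = (-1)^23 = -1


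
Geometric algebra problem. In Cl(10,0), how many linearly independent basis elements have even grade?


Even subalgebra dimension = 2^(n-1)
n = 10 + 0 = 10
2^(10 - 1) = 2^9 = 512
Verification: sum of C(10,k) for even k = 1 + 45 + 210 + 210 + 45 + 1 = 512
Result = 512


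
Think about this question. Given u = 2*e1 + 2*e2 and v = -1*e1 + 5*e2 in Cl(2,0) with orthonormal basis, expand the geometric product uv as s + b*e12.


Expand: (2*e1 + 2*e2)(-1*e1 + 5*e2)
= 2*(-1)*e1e1 + 2*5*e1e2 + 2*(-1)*e2e1 + 2*5*e2e2
Using e1^2 = e2^2 = 1, e2e1 = -e1e2:
Scalar part s = 2*(-1) + 2*5 = -2 + 10 = 8
Bivector part b = 2*5 - 2*(-1) = 10 - (-2) = 12
uv = 8 + 12*e12


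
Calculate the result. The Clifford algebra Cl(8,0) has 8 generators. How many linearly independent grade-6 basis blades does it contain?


Number of grade-k basis blades in Cl(p,q) with n = p + q is C(n, k).
n = 8 + 0 = 8
C(8, 6) = 8! / (6! * 2!)
= 40320 / (720 * 2)
= 28


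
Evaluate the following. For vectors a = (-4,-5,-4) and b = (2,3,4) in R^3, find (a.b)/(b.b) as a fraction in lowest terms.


Projection coefficient = (a . b) / (b . b)
a . b = (-4)*2 + (-5)*3 + (-4)*4
= -8 + (-15) + (-16) = -39
b . b = 2^2 + 3^2 + 4^2
= 4 + 9 + 16 = 29
Coefficient = -39/29
In lowest terms: -39/29


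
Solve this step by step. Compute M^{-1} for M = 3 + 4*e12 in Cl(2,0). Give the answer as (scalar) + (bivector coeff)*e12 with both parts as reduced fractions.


M = 3 + 4*e12, where e12^2 = -1.
Since M commutes with its reverse ~M = a - b*e12, M * ~M = a^2 - b^2*e12^2 = a^2 + b^2.
So M^{-1} = ~M / (a^2 + b^2) = (a - b*e12)/(a^2 + b^2).
a^2 + b^2 = 9 + 16 = 25
Scalar part = 3/25 = 3/25
Bivector coeff = -4/25 = -4/25
M^{-1} = 3/25 - 4/25*e12


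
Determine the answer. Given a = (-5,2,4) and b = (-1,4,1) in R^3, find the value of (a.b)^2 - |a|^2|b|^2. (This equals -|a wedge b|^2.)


a . b = (-5)*(-1) + 2*4 + 4*1
= 5 + 8 + 4 = 17
|a|^2 = (-5)^2 + 2^2 + 4^2 = 45
|b|^2 = (-1)^2 + 4^2 + 1^2 = 18
(a.b)^2 = 17^2 = 289
|a|^2 * |b|^2 = 45 * 18 = 810
Result = 289 - 810 = -521


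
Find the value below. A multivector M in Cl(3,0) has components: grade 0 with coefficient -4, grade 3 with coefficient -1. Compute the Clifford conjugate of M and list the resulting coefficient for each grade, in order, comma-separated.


Clifford conjugate sign for grade k: (-1)^(k(k+1)/2)
Grade 0: (-1)^(0*1/2) = (-1)^0 = 1, coeff -4 -> -4
Grade 3: (-1)^(3*4/2) = (-1)^6 = 1, coeff -1 -> -1
Conjugated coefficients: -4, -1


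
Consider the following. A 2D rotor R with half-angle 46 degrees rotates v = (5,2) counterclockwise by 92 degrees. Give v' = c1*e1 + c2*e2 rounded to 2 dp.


Rotor R = cos(46deg) - sin(46deg)*e12
Rotation angle theta = 2 * 46 = 92 degrees
v' = R*v*~R rotates v by theta.
cos(92deg) = -0.0349, sin(92deg) = 0.9994
v'_1 = 5*cos(92deg) - 2*sin(92deg)
= 5*(-0.0349) - 2*0.9994
= -2.17
v'_2 = 5*sin(92deg) + 2*cos(92deg)
= 5*0.9994 + 2*(-0.0349)
= 4.93
v' = -2.17*e1 + 4.93*e2


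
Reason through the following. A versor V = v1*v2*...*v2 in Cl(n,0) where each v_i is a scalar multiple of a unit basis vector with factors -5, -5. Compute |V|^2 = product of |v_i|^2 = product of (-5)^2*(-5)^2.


Each vector v_i has |v_i|^2 = s_i^2
Squared scales: (-5)^2 = 25, (-5)^2 = 25
|V|^2 = 25 * 25
= 625


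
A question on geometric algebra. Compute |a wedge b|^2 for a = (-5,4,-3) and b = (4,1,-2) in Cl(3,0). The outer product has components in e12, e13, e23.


a wedge b = (a1*b2 - a2*b1)*e12 + (a1*b3 - a3*b1)*e13 + (a2*b3 - a3*b2)*e23
e12 coeff: (-5)*1 - 4*4 = -5 - 16 = -21
e13 coeff: (-5)*(-2) - (-3)*4 = 10 - (-12) = 22
e23 coeff: 4*(-2) - (-3)*1 = -8 - (-3) = -5
|a wedge b|^2 = (-21)^2 + 22^2 + (-5)^2
= 441 + 484 + 25
= 950


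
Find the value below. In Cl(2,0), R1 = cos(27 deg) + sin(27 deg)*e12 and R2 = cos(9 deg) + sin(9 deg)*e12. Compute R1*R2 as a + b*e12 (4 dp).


Same-plane rotors commute and their half-angles add:
R1*R2 = cos(a1 + a2) + sin(a1 + a2)*e12.
a1 + a2 = 27 + 9 = 36 deg
cos(36 deg) = 0.8090
sin(36 deg) = 0.5878
R1*R2 = 0.8090 + 0.5878*e12


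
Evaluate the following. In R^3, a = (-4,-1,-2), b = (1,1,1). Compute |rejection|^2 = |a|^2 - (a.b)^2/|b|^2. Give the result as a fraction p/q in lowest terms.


|a|^2 = (-4)^2 + (-1)^2 + (-2)^2 = 21
|b|^2 = 1^2 + 1^2 + 1^2 = 3
a . b = (-4)*1 + (-1)*1 + (-2)*1 = -7
(a.b)^2 = (-7)^2 = 49
|rej|^2 = 21 - 49/3
= (63 - 49)/3
= 14/3
In lowest terms: 14/3


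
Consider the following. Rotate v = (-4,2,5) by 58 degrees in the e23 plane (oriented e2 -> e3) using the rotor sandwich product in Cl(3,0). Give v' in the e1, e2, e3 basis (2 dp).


Rotor R = cos(29deg) - sin(29deg)*e23
Rotation angle theta = 2 * 29 = 58 degrees in the e23 plane (e2 -> e3).
The component perpendicular to the plane (e1) is invariant: v'_1 = v1 = -4.00
cos(58deg) = 0.5299, sin(58deg) = 0.8480
v'_2 = v2*cos(theta) - v3*sin(theta) = 2*0.5299 - 5*0.8480 = -3.18
v'_3 = v2*sin(theta) + v3*cos(theta) = 2*0.8480 + 5*0.5299 = 4.35
v' = -4.00*e1 - 3.18*e2 + 4.35*e3


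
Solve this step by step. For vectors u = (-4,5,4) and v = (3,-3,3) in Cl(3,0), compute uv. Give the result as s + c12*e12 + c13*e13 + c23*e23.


In Cl(3,0): e_i^2 = 1, e_ie_j = -e_je_i for i != j.
Scalar part = u . v = (-4)*3 + 5*(-3) + 4*3
= -12 + (-15) + 12 = -15
e12 coeff = (-4)*(-3) - 5*3 = 12 - 15 = -3
e13 coeff = (-4)*3 - 4*3 = -12 - 12 = -24
e23 coeff = 5*3 - 4*(-3) = 15 - (-12) = 27
uv = -15 - 3*e12 - 24*e13 + 27*e23


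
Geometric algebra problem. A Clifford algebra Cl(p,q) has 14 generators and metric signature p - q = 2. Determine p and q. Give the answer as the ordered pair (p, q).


We need p + q = 14 and p - q = 2.
Adding: 2p = 14 + 2 = 16, so p = 8.
Then q = 14 - 8 = 6.
(p, q) = (8, 6)


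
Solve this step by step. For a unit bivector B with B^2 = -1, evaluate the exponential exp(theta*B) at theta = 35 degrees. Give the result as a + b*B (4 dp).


For a unit bivector B with B^2 = -1, the exponential series gives
e^(theta*B) = cos(theta) + sin(theta)*B (the GA analogue of Euler's formula).
theta = 35 degrees = 0.610865 rad
cos(35 deg) = 0.8192
sin(35 deg) = 0.5736
exp(theta*B) = 0.8192 + 0.5736*B


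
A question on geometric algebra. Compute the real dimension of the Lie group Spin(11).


Spin(n) double-covers SO(n); both have Lie algebra so(n) of dimension n(n-1)/2.
n = 11
n(n-1) = 11 * 10 = 110
dim Spin(11) = 110/2 = 55


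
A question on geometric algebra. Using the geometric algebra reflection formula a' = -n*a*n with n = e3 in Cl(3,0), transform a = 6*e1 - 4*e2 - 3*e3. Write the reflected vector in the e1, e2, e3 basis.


Reflection formula: a' = -n*a*n, with n = e3 (unit vector, n^2 = 1).
For reflection through hyperplane perp to e3:
The component along e3 flips sign, others stay.
a = (6, -4, -3)
a' = (6, -4, 3)
a' = 6*e1 - 4*e2 + 3*e3


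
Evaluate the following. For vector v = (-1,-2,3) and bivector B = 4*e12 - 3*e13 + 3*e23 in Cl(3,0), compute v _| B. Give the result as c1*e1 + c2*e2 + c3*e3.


Left contraction v _| B = <vB>_1 (grade-1 part of the geometric product vB).
Using e1_|e12 = e2, e2_|e12 = -e1, e1_|e13 = e3, e3_|e13 = -e1, e2_|e23 = e3, e3_|e23 = -e2:
e1 coeff: -v2*b12 - v3*b13 = -(-2)*(4) - (3)*(-3) = 17
e2 coeff: v1*b12 - v3*b23 = (-1)*(4) - (3)*(3) = -13
e3 coeff: v1*b13 + v2*b23 = (-1)*(-3) + (-2)*(3) = -3
v _| B = 17*e1 - 13*e2 - 3*e3


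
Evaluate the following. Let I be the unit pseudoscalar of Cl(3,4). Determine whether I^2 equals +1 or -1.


The pseudoscalar I = e1...e_n (product of all n generators) of Cl(p,q) satisfies I^2 = (-1)^(q + n(n-1)/2).
p = 3, q = 4, n = p + q = 7
n(n-1)/2 = 7 * 6 / 2 = 21
Exponent = q + n(n-1)/2 = 4 + 21 = 25
I^2 = (-1)^25 = -1


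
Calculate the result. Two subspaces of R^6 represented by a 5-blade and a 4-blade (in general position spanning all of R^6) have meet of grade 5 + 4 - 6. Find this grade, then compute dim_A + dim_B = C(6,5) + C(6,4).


Meet grade = grade(A) + grade(B) - n
= 5 + 4 - 6 = 3
C(6,5) = 6
C(6,4) = 15
dim_A + dim_B = 6 + 15 = 21


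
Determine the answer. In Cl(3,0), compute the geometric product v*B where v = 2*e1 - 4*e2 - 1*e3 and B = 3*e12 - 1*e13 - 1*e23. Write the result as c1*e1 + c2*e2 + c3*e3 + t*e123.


vB has grade-1 (vector) and grade-3 (trivector) parts: vB = (v _| B) + (v ^ B).
Vector part <vB>_1:
  e1: -v2*b12 - v3*b13 = -(-4)*(3) - (-1)*(-1) = 11
  e2: v1*b12 - v3*b23 = (2)*(3) - (-1)*(-1) = 5
  e3: v1*b13 + v2*b23 = (2)*(-1) + (-4)*(-1) = 2
Trivector part <vB>_3:
  e123: v1*b23 - v2*b13 + v3*b12 = (2)*(-1) - (-4)*(-1) + (-1)*(3) = -9
vB = 11*e1 + 5*e2 + 2*e3 - 9*e123


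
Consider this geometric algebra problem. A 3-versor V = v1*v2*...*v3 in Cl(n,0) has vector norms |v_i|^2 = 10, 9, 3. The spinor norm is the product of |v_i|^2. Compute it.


Spinor norm N(V) = |v1|^2 * |v2|^2 * ... * |v3|^2
= 10 * 9 * 3
Running product: 10, 90, 270
N(V) = 270


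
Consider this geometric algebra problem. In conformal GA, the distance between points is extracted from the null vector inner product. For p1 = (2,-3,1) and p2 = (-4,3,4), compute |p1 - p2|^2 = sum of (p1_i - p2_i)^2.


p1 - p2 = (6, -6, -3)
|p1 - p2|^2 = 6^2 + (-6)^2 + (-3)^2
= 36 + 36 + 9
= 81


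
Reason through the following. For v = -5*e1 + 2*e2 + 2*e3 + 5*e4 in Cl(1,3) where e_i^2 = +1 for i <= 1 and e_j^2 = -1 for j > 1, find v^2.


v^2 = sum of c_i^2 * e_i^2
Positive signature terms (e_i^2 = +1): (-5)^2 = 25
Negative signature terms (e_j^2 = -1): 2^2 + 2^2 + 5^2 = 33
v^2 = 25 - 33 = -8


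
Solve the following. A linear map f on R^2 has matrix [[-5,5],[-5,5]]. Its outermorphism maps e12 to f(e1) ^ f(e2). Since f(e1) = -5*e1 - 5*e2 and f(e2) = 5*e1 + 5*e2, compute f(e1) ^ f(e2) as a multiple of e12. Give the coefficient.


The outermorphism of a linear map f sends e1^e2 to f(e1)^f(e2).
f(e1) = -5*e1 - 5*e2
f(e2) = 5*e1 + 5*e2
f(e1) ^ f(e2) = (-5*e1 - 5*e2) ^ (5*e1 + 5*e2)
= (-5)*5*e12 + (-5)*5*e21
= (-25 - (-25))*e12
= 0*e12
Coefficient = 0


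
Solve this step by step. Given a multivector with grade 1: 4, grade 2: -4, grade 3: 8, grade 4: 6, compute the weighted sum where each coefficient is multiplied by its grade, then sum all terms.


Grade-weighted sum = sum of grade_k * coefficient_k
1*4 = 4
2*(-4) = -8
3*8 = 24
4*6 = 24
Total = 4 + (-8) + 24 + 24 = 44


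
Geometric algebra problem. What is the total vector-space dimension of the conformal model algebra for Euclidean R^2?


The conformal model of R^2 uses Cl(3,1): the 2 Euclidean generators plus two extra orthogonal generators e+ (e+^2 = +1) and e- (e-^2 = -1), from which the null vectors e0, einf are built.
Number of generators m = 2 + 2 = 4.
dim Cl(p,q) = 2^m = 2^4 = 16


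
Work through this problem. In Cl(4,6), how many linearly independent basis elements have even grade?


Even subalgebra dimension = 2^(n-1)
n = 4 + 6 = 10
2^(10 - 1) = 2^9 = 512
Verification: sum of C(10,k) for even k = 1 + 45 + 210 + 210 + 45 + 1 = 512
Result = 512


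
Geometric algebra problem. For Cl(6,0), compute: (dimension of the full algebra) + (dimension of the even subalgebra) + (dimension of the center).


n = 6 + 0 = 6
Total dim = 2^6 = 64
Even subalgebra dim = 2^5 = 32
n is even, so center dim = 1
Sum = 64 + 32 + 1 = 97


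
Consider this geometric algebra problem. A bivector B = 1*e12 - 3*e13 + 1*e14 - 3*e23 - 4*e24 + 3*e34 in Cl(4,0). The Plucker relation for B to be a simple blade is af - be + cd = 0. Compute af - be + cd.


Plucker relation: af - be + cd
a*f = 1*3 = 3
b*e = (-3)*(-4) = 12
c*d = 1*(-3) = -3
af - be + cd = 3 - 12 + (-3)
= -12


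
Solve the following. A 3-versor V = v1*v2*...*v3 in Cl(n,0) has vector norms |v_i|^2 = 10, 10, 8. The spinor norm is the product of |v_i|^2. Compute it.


Spinor norm N(V) = |v1|^2 * |v2|^2 * ... * |v3|^2
= 10 * 10 * 8
Running product: 10, 100, 800
N(V) = 800


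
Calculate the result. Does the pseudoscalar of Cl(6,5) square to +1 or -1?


The pseudoscalar I = e1...e_n (product of all n generators) of Cl(p,q) satisfies I^2 = (-1)^(q + n(n-1)/2).
p = 6, q = 5, n = p + q = 11
n(n-1)/2 = 11 * 10 / 2 = 55
Exponent = q + n(n-1)/2 = 5 + 55 = 60
I^2 = (-1)^60 = +1


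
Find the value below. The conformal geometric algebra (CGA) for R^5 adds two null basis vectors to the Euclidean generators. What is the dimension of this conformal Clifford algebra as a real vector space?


The conformal model of R^5 uses Cl(6,1): the 5 Euclidean generators plus two extra orthogonal generators e+ (e+^2 = +1) and e- (e-^2 = -1), from which the null vectors e0, einf are built.
Number of generators m = 5 + 2 = 7.
dim Cl(p,q) = 2^m = 2^7 = 128
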